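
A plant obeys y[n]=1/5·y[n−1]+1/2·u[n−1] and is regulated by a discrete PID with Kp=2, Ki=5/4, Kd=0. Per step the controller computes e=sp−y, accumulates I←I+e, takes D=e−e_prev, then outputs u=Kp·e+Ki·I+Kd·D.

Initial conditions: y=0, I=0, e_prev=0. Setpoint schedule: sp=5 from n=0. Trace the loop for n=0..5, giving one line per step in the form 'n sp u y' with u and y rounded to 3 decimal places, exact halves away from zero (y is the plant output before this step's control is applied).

0 5 16.250 0.000
1 5 -3.906 8.125
2 5 19.660 -0.328
3 5 -6.481 9.764
4 5 23.482 -1.287
5 5 -10.164 11.484

(exact arithmetic carried between steps; '≈' marks a value shown rounded to 6 d.p. or computed from one; I and e_prev carry over from the previous line; the table rounds u and y to 3 d.p., halves away from zero)
n=0: y=0, sp=5, e=sp−y=5; I=5, D=e−e_prev=5; u=2·5+5/4·5+0·5=16.25; next y=1/5·0+1/2·16.25=8.125
n=1: y=8.125, sp=5, e=sp−y=-3.125; I=1.875, D=e−e_prev=-8.125; u=2·(-3.125)+5/4·1.875+0·(-8.125)=-3.90625; next y=1/5·8.125+1/2·(-3.90625)=-0.328125
n=2: y=-0.328125, sp=5, e=sp−y=5.328125; I=7.203125, D=e−e_prev=8.453125; u=2·5.328125+5/4·7.203125+0·8.453125≈19.660156; next y=1/5·(-0.328125)+1/2·19.660156≈9.764453
n=3: y≈9.764453, sp=5, e=sp−y≈-4.764453; I≈2.438672, D=e−e_prev≈-10.092578; u=2·(-4.764453)+5/4·2.438672+0·(-10.092578)≈-6.480566; next y=1/5·9.764453+1/2·(-6.480566)≈-1.287393
n=4: y≈-1.287393, sp=5, e=sp−y≈6.287393; I≈8.726064, D=e−e_prev≈11.051846; u=2·6.287393+5/4·8.726064+0·11.051846≈23.482366; next y=1/5·(-1.287393)+1/2·23.482366≈11.483704
n=5: y≈11.483704, sp=5, e=sp−y≈-6.483704; I≈2.242360, D=e−e_prev≈-12.771097; u=2·(-6.483704)+5/4·2.242360+0·(-12.771097)≈-10.164459; next y=1/5·11.483704+1/2·(-10.164459)≈-2.785488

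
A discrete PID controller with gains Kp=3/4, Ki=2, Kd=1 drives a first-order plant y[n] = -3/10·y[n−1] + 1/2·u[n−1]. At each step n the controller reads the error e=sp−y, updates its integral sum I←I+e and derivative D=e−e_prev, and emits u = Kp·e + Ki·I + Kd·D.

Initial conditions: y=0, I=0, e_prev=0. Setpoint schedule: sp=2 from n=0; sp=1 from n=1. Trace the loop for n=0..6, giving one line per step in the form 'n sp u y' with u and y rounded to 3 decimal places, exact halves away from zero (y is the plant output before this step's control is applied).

0 2 7.500 0.000
1 1 -8.313 3.750
2 1 24.805 -5.281
3 1 -43.919 13.987
4 1 99.909 -26.155
5 1 -200.759 57.801
6 1 427.799 -117.720

(exact arithmetic carried between steps; '≈' marks a value shown rounded to 6 d.p. or computed from one; I and e_prev carry over from the previous line; the table rounds u and y to 3 d.p., halves away from zero)
n=0: y=0, sp=2, e=sp−y=2; I=2, D=e−e_prev=2; u=3/4·2+2·2+1·2=7.5; next y=-3/10·0+1/2·7.5=3.75
n=1: y=3.75, sp=1, e=sp−y=-2.75; I=-0.75, D=e−e_prev=-4.75; u=3/4·(-2.75)+2·(-0.75)+1·(-4.75)=-8.3125; next y=-3/10·3.75+1/2·(-8.3125)=-5.28125
n=2: y=-5.28125, sp=1, e=sp−y=6.28125; I=5.53125, D=e−e_prev=9.03125; u=3/4·6.28125+2·5.53125+1·9.03125≈24.804688; next y=-3/10·(-5.28125)+1/2·24.804688≈13.986719
n=3: y≈13.986719, sp=1, e=sp−y≈-12.986719; I≈-7.455469, D=e−e_prev≈-19.267969; u=3/4·(-12.986719)+2·(-7.455469)+1·(-19.267969)≈-43.918945; next y=-3/10·13.986719+1/2·(-43.918945)≈-26.155488
n=4: y≈-26.155488, sp=1, e=sp−y≈27.155488; I≈19.700020, D=e−e_prev≈40.142207; u=3/4·27.155488+2·19.700020+1·40.142207≈99.908862; next y=-3/10·(-26.155488)+1/2·99.908862≈57.801078
n=5: y≈57.801078, sp=1, e=sp−y≈-56.801078; I≈-37.101058, D=e−e_prev≈-83.956566; u=3/4·(-56.801078)+2·(-37.101058)+1·(-83.956566)≈-200.759490; next y=-3/10·57.801078+1/2·(-200.759490)≈-117.720068
n=6: y≈-117.720068, sp=1, e=sp−y≈118.720068; I≈81.619010, D=e−e_prev≈175.521146; u=3/4·118.720068+2·81.619010+1·175.521146≈427.799218; next y=-3/10·(-117.720068)+1/2·427.799218≈249.215630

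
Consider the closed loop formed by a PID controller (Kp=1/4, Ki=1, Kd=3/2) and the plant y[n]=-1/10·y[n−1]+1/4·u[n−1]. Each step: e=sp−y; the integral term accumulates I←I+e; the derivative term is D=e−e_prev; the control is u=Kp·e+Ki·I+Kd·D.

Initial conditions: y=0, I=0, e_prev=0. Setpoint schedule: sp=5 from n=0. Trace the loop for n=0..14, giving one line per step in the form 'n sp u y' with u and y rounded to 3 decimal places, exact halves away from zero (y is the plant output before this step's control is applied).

(exact arithmetic carried between steps; '≈' marks a value shown rounded to 6 d.p. or computed from one; I and e_prev carry over from the previous line; the table rounds u and y to 3 d.p., halves away from zero)
n=0: y=0, sp=5, e=sp−y=5; I=5, D=e−e_prev=5; u=1/4·5+1·5+3/2·5=13.75; next y=-1/10·0+1/4·13.75=3.4375
n=1: y=3.4375, sp=5, e=sp−y=1.5625; I=6.5625, D=e−e_prev=-3.4375; u=1/4·1.5625+1·6.5625+3/2·(-3.4375)=1.796875; next y=-1/10·3.4375+1/4·1.796875≈0.105469
n=2: y≈0.105469, sp=5, e=sp−y≈4.894531; I≈11.457031, D=e−e_prev≈3.332031; u=1/4·4.894531+1·11.457031+3/2·3.332031≈17.678711; next y=-1/10·0.105469+1/4·17.678711≈4.409131
n=3: y≈4.409131, sp=5, e=sp−y≈0.590869; I≈12.047900, D=e−e_prev≈-4.303662; u=1/4·0.590869+1·12.047900+3/2·(-4.303662)≈5.740125; next y=-1/10·4.409131+1/4·5.740125≈0.994118
n=4: y≈0.994118, sp=5, e=sp−y≈4.005882; I≈16.053782, D=e−e_prev≈3.415013; u=1/4·4.005882+1·16.053782+3/2·3.415013≈22.177772; next y=-1/10·0.994118+1/4·22.177772≈5.445031
n=5: y≈5.445031, sp=5, e=sp−y≈-0.445031; I≈15.608751, D=e−e_prev≈-4.450913; u=1/4·(-0.445031)+1·15.608751+3/2·(-4.450913)≈8.821124; next y=-1/10·5.445031+1/4·8.821124≈1.660778
n=6: y≈1.660778, sp=5, e=sp−y≈3.339222; I≈18.947973, D=e−e_prev≈3.784253; u=1/4·3.339222+1·18.947973+3/2·3.784253≈25.459159; next y=-1/10·1.660778+1/4·25.459159≈6.198712
n=7: y≈6.198712, sp=5, e=sp−y≈-1.198712; I≈17.749261, D=e−e_prev≈-4.537934; u=1/4·(-1.198712)+1·17.749261+3/2·(-4.537934)≈10.642682; next y=-1/10·6.198712+1/4·10.642682≈2.040799
n=8: y≈2.040799, sp=5, e=sp−y≈2.959201; I≈20.708462, D=e−e_prev≈4.157913; u=1/4·2.959201+1·20.708462+3/2·4.157913≈27.685131; next y=-1/10·2.040799+1/4·27.685131≈6.717203
n=9: y≈6.717203, sp=5, e=sp−y≈-1.717203; I≈18.991259, D=e−e_prev≈-4.676404; u=1/4·(-1.717203)+1·18.991259+3/2·(-4.676404)≈11.547353; next y=-1/10·6.717203+1/4·11.547353≈2.215118
n=10: y≈2.215118, sp=5, e=sp−y≈2.784882; I≈21.776141, D=e−e_prev≈4.502085; u=1/4·2.784882+1·21.776141+3/2·4.502085≈29.225489; next y=-1/10·2.215118+1/4·29.225489≈7.084860
n=11: y≈7.084860, sp=5, e=sp−y≈-2.084860; I≈19.691281, D=e−e_prev≈-4.869742; u=1/4·(-2.084860)+1·19.691281+3/2·(-4.869742)≈11.865452; next y=-1/10·7.084860+1/4·11.865452≈2.257877
n=12: y≈2.257877, sp=5, e=sp−y≈2.742123; I≈22.433404, D=e−e_prev≈4.826984; u=1/4·2.742123+1·22.433404+3/2·4.826984≈30.359410; next y=-1/10·2.257877+1/4·30.359410≈7.364065
n=13: y≈7.364065, sp=5, e=sp−y≈-2.364065; I≈20.069339, D=e−e_prev≈-5.106188; u=1/4·(-2.364065)+1·20.069339+3/2·(-5.106188)≈11.819041; next y=-1/10·7.364065+1/4·11.819041≈2.218354
n=14: y≈2.218354, sp=5, e=sp−y≈2.781646; I≈22.850985, D=e−e_prev≈5.145711; u=1/4·2.781646+1·22.850985+3/2·5.145711≈31.264963; next y=-1/10·2.218354+1/4·31.264963≈7.594405

0 5 13.750 0.000
1 5 1.797 3.438
2 5 17.679 0.105
3 5 5.740 4.409
4 5 22.178 0.994
5 5 8.821 5.445
6 5 25.459 1.661
7 5 10.643 6.199
8 5 27.685 2.041
9 5 11.547 6.717
10 5 29.225 2.215
11 5 11.865 7.085
12 5 30.359 2.258
13 5 11.819 7.364
14 5 31.265 2.218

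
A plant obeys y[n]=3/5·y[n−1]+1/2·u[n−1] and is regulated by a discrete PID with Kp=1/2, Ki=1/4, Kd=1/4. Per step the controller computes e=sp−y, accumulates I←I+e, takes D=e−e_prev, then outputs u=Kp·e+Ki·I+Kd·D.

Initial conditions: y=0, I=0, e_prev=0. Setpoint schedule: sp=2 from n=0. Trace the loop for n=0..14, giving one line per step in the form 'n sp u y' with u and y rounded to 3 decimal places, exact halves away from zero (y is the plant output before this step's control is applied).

0 2 2.000 0.000
1 2 1.000 1.000
2 2 1.400 1.100
3 2 1.390 1.360
4 2 1.464 1.511
5 2 1.496 1.639
6 2 1.526 1.731
7 2 1.546 1.802
8 2 1.561 1.854
9 2 1.572 1.893
10 2 1.579 1.921
11 2 1.585 1.943
12 2 1.589 1.958
13 2 1.592 1.969
14 2 1.594 1.978

(exact arithmetic carried between steps; '≈' marks a value shown rounded to 6 d.p. or computed from one; I and e_prev carry over from the previous line; the table rounds u and y to 3 d.p., halves away from zero)
n=0: y=0, sp=2, e=sp−y=2; I=2, D=e−e_prev=2; u=1/2·2+1/4·2+1/4·2=2; next y=3/5·0+1/2·2=1
n=1: y=1, sp=2, e=sp−y=1; I=3, D=e−e_prev=-1; u=1/2·1+1/4·3+1/4·(-1)=1; next y=3/5·1+1/2·1=1.1
n=2: y=1.1, sp=2, e=sp−y=0.9; I=3.9, D=e−e_prev=-0.1; u=1/2·0.9+1/4·3.9+1/4·(-0.1)=1.4; next y=3/5·1.1+1/2·1.4=1.36
n=3: y=1.36, sp=2, e=sp−y=0.64; I=4.54, D=e−e_prev=-0.26; u=1/2·0.64+1/4·4.54+1/4·(-0.26)=1.39; next y=3/5·1.36+1/2·1.39=1.511
n=4: y=1.511, sp=2, e=sp−y=0.489; I=5.029, D=e−e_prev=-0.151; u=1/2·0.489+1/4·5.029+1/4·(-0.151)=1.464; next y=3/5·1.511+1/2·1.464=1.6386
n=5: y=1.6386, sp=2, e=sp−y=0.3614; I=5.3904, D=e−e_prev=-0.1276; u=1/2·0.3614+1/4·5.3904+1/4·(-0.1276)=1.4964; next y=3/5·1.6386+1/2·1.4964=1.73136
n=6: y=1.73136, sp=2, e=sp−y=0.26864; I=5.65904, D=e−e_prev=-0.09276; u=1/2·0.26864+1/4·5.65904+1/4·(-0.09276)=1.52589; next y=3/5·1.73136+1/2·1.52589=1.801761
n=7: y=1.801761, sp=2, e=sp−y=0.198239; I=5.857279, D=e−e_prev=-0.070401; u=1/2·0.198239+1/4·5.857279+1/4·(-0.070401)=1.545839; next y=3/5·1.801761+1/2·1.545839≈1.853976
n=8: y≈1.853976, sp=2, e=sp−y≈0.146024; I≈6.003303, D=e−e_prev≈-0.052215; u=1/2·0.146024+1/4·6.003303+1/4·(-0.052215)≈1.560784; next y=3/5·1.853976+1/2·1.560784≈1.892778
n=9: y≈1.892778, sp=2, e=sp−y≈0.107222; I≈6.110525, D=e−e_prev≈-0.038802; u=1/2·0.107222+1/4·6.110525+1/4·(-0.038802)≈1.571542; next y=3/5·1.892778+1/2·1.571542≈1.921438
n=10: y≈1.921438, sp=2, e=sp−y≈0.078562; I≈6.189088, D=e−e_prev≈-0.028660; u=1/2·0.078562+1/4·6.189088+1/4·(-0.028660)≈1.579388; next y=3/5·1.921438+1/2·1.579388≈1.942557
n=11: y≈1.942557, sp=2, e=sp−y≈0.057443; I≈6.246531, D=e−e_prev≈-0.021119; u=1/2·0.057443+1/4·6.246531+1/4·(-0.021119)≈1.585075; next y=3/5·1.942557+1/2·1.585075≈1.958071
n=12: y≈1.958071, sp=2, e=sp−y≈0.041929; I≈6.288460, D=e−e_prev≈-0.015515; u=1/2·0.041929+1/4·6.288460+1/4·(-0.015515)≈1.589201; next y=3/5·1.958071+1/2·1.589201≈1.969443
n=13: y≈1.969443, sp=2, e=sp−y≈0.030557; I≈6.319017, D=e−e_prev≈-0.011372; u=1/2·0.030557+1/4·6.319017+1/4·(-0.011372)≈1.592190; next y=3/5·1.969443+1/2·1.592190≈1.977761
n=14: y≈1.977761, sp=2, e=sp−y≈0.022239; I≈6.341256, D=e−e_prev≈-0.008318; u=1/2·0.022239+1/4·6.341256+1/4·(-0.008318)≈1.594354; next y=3/5·1.977761+1/2·1.594354≈1.983834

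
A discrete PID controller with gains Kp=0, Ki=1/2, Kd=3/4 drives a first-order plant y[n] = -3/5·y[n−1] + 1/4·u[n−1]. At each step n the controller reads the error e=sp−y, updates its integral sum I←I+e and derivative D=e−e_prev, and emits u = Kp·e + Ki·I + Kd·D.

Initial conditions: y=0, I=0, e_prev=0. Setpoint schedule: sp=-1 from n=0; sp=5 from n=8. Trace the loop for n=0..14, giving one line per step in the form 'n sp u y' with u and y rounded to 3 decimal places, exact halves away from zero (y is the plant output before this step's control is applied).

(exact arithmetic carried between steps; '≈' marks a value shown rounded to 6 d.p. or computed from one; I and e_prev carry over from the previous line; the table rounds u and y to 3 d.p., halves away from zero)
n=0: y=0, sp=-1, e=sp−y=-1; I=-1, D=e−e_prev=-1; u=0·(-1)+1/2·(-1)+3/4·(-1)=-1.25; next y=-3/5·0+1/4·(-1.25)=-0.3125
n=1: y=-0.3125, sp=-1, e=sp−y=-0.6875; I=-1.6875, D=e−e_prev=0.3125; u=0·(-0.6875)+1/2·(-1.6875)+3/4·0.3125=-0.609375; next y=-3/5·(-0.3125)+1/4·(-0.609375)≈0.035156
n=2: y≈0.035156, sp=-1, e=sp−y≈-1.035156; I≈-2.722656, D=e−e_prev≈-0.347656; u=0·(-1.035156)+1/2·(-2.722656)+3/4·(-0.347656)≈-1.622070; next y=-3/5·0.035156+1/4·(-1.622070)≈-0.426611
n=3: y≈-0.426611, sp=-1, e=sp−y≈-0.573389; I≈-3.296045, D=e−e_prev≈0.461768; u=0·(-0.573389)+1/2·(-3.296045)+3/4·0.461768≈-1.301697; next y=-3/5·(-0.426611)+1/4·(-1.301697)≈-0.069457
n=4: y≈-0.069457, sp=-1, e=sp−y≈-0.930543; I≈-4.226588, D=e−e_prev≈-0.357154; u=0·(-0.930543)+1/2·(-4.226588)+3/4·(-0.357154)≈-2.381159; next y=-3/5·(-0.069457)+1/4·(-2.381159)≈-0.553615
n=5: y≈-0.553615, sp=-1, e=sp−y≈-0.446385; I≈-4.672972, D=e−e_prev≈0.484158; u=0·(-0.446385)+1/2·(-4.672972)+3/4·0.484158≈-1.973368; next y=-3/5·(-0.553615)+1/4·(-1.973368)≈-0.161173
n=6: y≈-0.161173, sp=-1, e=sp−y≈-0.838827; I≈-5.511799, D=e−e_prev≈-0.392443; u=0·(-0.838827)+1/2·(-5.511799)+3/4·(-0.392443)≈-3.050232; next y=-3/5·(-0.161173)+1/4·(-3.050232)≈-0.665854
n=7: y≈-0.665854, sp=-1, e=sp−y≈-0.334146; I≈-5.845945, D=e−e_prev≈0.504682; u=0·(-0.334146)+1/2·(-5.845945)+3/4·0.504682≈-2.544461; next y=-3/5·(-0.665854)+1/4·(-2.544461)≈-0.236603
n=8: y≈-0.236603, sp=5, e=sp−y≈5.236603; I≈-0.609342, D=e−e_prev≈5.570748; u=0·5.236603+1/2·(-0.609342)+3/4·5.570748≈3.873390; next y=-3/5·(-0.236603)+1/4·3.873390≈1.110309
n=9: y≈1.110309, sp=5, e=sp−y≈3.889691; I≈3.280348, D=e−e_prev≈-1.346912; u=0·3.889691+1/2·3.280348+3/4·(-1.346912)≈0.629990; next y=-3/5·1.110309+1/4·0.629990≈-0.508688
n=10: y≈-0.508688, sp=5, e=sp−y≈5.508688; I≈8.789036, D=e−e_prev≈1.618997; u=0·5.508688+1/2·8.789036+3/4·1.618997≈5.608766; next y=-3/5·(-0.508688)+1/4·5.608766≈1.707404
n=11: y≈1.707404, sp=5, e=sp−y≈3.292596; I≈12.081632, D=e−e_prev≈-2.216092; u=0·3.292596+1/2·12.081632+3/4·(-2.216092)≈4.378747; next y=-3/5·1.707404+1/4·4.378747≈0.070244
n=12: y≈0.070244, sp=5, e=sp−y≈4.929756; I≈17.011388, D=e−e_prev≈1.637160; u=0·4.929756+1/2·17.011388+3/4·1.637160≈9.733564; next y=-3/5·0.070244+1/4·9.733564≈2.391245
n=13: y≈2.391245, sp=5, e=sp−y≈2.608755; I≈19.620143, D=e−e_prev≈-2.321000; u=0·2.608755+1/2·19.620143+3/4·(-2.321000)≈8.069321; next y=-3/5·2.391245+1/4·8.069321≈0.582584
n=14: y≈0.582584, sp=5, e=sp−y≈4.417416; I≈24.037560, D=e−e_prev≈1.808661; u=0·4.417416+1/2·24.037560+3/4·1.808661≈13.375276; next y=-3/5·0.582584+1/4·13.375276≈2.994269

0 -1 -1.250 0.000
1 -1 -0.609 -0.313
2 -1 -1.622 0.035
3 -1 -1.302 -0.427
4 -1 -2.381 -0.069
5 -1 -1.973 -0.554
6 -1 -3.050 -0.161
7 -1 -2.544 -0.666
8 5 3.873 -0.237
9 5 0.630 1.110
10 5 5.609 -0.509
11 5 4.379 1.707
12 5 9.734 0.070
13 5 8.069 2.391
14 5 13.375 0.583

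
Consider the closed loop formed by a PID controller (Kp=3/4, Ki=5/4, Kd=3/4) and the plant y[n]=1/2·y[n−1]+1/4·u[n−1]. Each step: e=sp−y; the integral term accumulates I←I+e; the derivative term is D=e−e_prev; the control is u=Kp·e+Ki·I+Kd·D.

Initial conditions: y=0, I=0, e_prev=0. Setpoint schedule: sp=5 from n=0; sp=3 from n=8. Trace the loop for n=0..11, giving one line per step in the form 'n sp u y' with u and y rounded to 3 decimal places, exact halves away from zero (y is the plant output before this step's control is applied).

(exact arithmetic carried between steps; '≈' marks a value shown rounded to 6 d.p. or computed from one; I and e_prev carry over from the previous line; the table rounds u and y to 3 d.p., halves away from zero)
n=0: y=0, sp=5, e=sp−y=5; I=5, D=e−e_prev=5; u=3/4·5+5/4·5+3/4·5=13.75; next y=1/2·0+1/4·13.75=3.4375
n=1: y=3.4375, sp=5, e=sp−y=1.5625; I=6.5625, D=e−e_prev=-3.4375; u=3/4·1.5625+5/4·6.5625+3/4·(-3.4375)=6.796875; next y=1/2·3.4375+1/4·6.796875≈3.417969
n=2: y≈3.417969, sp=5, e=sp−y≈1.582031; I≈8.144531, D=e−e_prev≈0.019531; u=3/4·1.582031+5/4·8.144531+3/4·0.019531≈11.381836; next y=1/2·3.417969+1/4·11.381836≈4.554443
n=3: y≈4.554443, sp=5, e=sp−y≈0.445557; I≈8.590088, D=e−e_prev≈-1.136475; u=3/4·0.445557+5/4·8.590088+3/4·(-1.136475)≈10.219421; next y=1/2·4.554443+1/4·10.219421≈4.832077
n=4: y≈4.832077, sp=5, e=sp−y≈0.167923; I≈8.758011, D=e−e_prev≈-0.277634; u=3/4·0.167923+5/4·8.758011+3/4·(-0.277634)≈10.865231; next y=1/2·4.832077+1/4·10.865231≈5.132346
n=5: y≈5.132346, sp=5, e=sp−y≈-0.132346; I≈8.625665, D=e−e_prev≈-0.300269; u=3/4·(-0.132346)+5/4·8.625665+3/4·(-0.300269)≈10.457619; next y=1/2·5.132346+1/4·10.457619≈5.180578
n=6: y≈5.180578, sp=5, e=sp−y≈-0.180578; I≈8.445087, D=e−e_prev≈-0.048232; u=3/4·(-0.180578)+5/4·8.445087+3/4·(-0.048232)≈10.384751; next y=1/2·5.180578+1/4·10.384751≈5.186477
n=7: y≈5.186477, sp=5, e=sp−y≈-0.186477; I≈8.258610, D=e−e_prev≈-0.005899; u=3/4·(-0.186477)+5/4·8.258610+3/4·(-0.005899)≈10.178981; next y=1/2·5.186477+1/4·10.178981≈5.137984
n=8: y≈5.137984, sp=3, e=sp−y≈-2.137984; I≈6.120626, D=e−e_prev≈-1.951507; u=3/4·(-2.137984)+5/4·6.120626+3/4·(-1.951507)≈4.583665; next y=1/2·5.137984+1/4·4.583665≈3.714908
n=9: y≈3.714908, sp=3, e=sp−y≈-0.714908; I≈5.405718, D=e−e_prev≈1.423075; u=3/4·(-0.714908)+5/4·5.405718+3/4·1.423075≈7.288273; next y=1/2·3.714908+1/4·7.288273≈3.679522
n=10: y≈3.679522, sp=3, e=sp−y≈-0.679522; I≈4.726196, D=e−e_prev≈0.035386; u=3/4·(-0.679522)+5/4·4.726196+3/4·0.035386≈5.424642; next y=1/2·3.679522+1/4·5.424642≈3.195922
n=11: y≈3.195922, sp=3, e=sp−y≈-0.195922; I≈4.530274, D=e−e_prev≈0.483601; u=3/4·(-0.195922)+5/4·4.530274+3/4·0.483601≈5.878602; next y=1/2·3.195922+1/4·5.878602≈3.067611

0 5 13.750 0.000
1 5 6.797 3.438
2 5 11.382 3.418
3 5 10.219 4.554
4 5 10.865 4.832
5 5 10.458 5.132
6 5 10.385 5.181
7 5 10.179 5.186
8 3 4.584 5.138
9 3 7.288 3.715
10 3 5.425 3.680
11 3 5.879 3.196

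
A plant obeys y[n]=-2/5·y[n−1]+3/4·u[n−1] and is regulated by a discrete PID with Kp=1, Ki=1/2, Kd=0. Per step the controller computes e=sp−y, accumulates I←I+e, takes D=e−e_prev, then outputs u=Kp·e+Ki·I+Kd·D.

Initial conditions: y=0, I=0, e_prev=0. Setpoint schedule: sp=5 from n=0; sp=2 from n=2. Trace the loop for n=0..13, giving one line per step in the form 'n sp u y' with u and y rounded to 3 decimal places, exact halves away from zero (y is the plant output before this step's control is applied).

0 5 7.500 0.000
1 5 1.563 5.625
2 2 6.805 -1.078
3 2 -1.576 5.535
4 2 10.053 -3.396
5 2 -5.690 8.898
6 2 15.947 -7.826
7 2 -13.515 15.091
8 2 26.835 -16.173
9 2 -28.231 26.596
10 2 47.082 -31.812
11 2 -55.784 48.036
12 2 84.830 -61.052
13 2 -107.287 88.044

(exact arithmetic carried between steps; '≈' marks a value shown rounded to 6 d.p. or computed from one; I and e_prev carry over from the previous line; the table rounds u and y to 3 d.p., halves away from zero)
n=0: y=0, sp=5, e=sp−y=5; I=5, D=e−e_prev=5; u=1·5+1/2·5+0·5=7.5; next y=-2/5·0+3/4·7.5=5.625
n=1: y=5.625, sp=5, e=sp−y=-0.625; I=4.375, D=e−e_prev=-5.625; u=1·(-0.625)+1/2·4.375+0·(-5.625)=1.5625; next y=-2/5·5.625+3/4·1.5625=-1.078125
n=2: y=-1.078125, sp=2, e=sp−y=3.078125; I=7.453125, D=e−e_prev=3.703125; u=1·3.078125+1/2·7.453125+0·3.703125≈6.804688; next y=-2/5·(-1.078125)+3/4·6.804688≈5.534766
n=3: y≈5.534766, sp=2, e=sp−y≈-3.534766; I≈3.918359, D=e−e_prev≈-6.612891; u=1·(-3.534766)+1/2·3.918359+0·(-6.612891)≈-1.575586; next y=-2/5·5.534766+3/4·(-1.575586)≈-3.395596
n=4: y≈-3.395596, sp=2, e=sp−y≈5.395596; I≈9.313955, D=e−e_prev≈8.930361; u=1·5.395596+1/2·9.313955+0·8.930361≈10.052573; next y=-2/5·(-3.395596)+3/4·10.052573≈8.897668
n=5: y≈8.897668, sp=2, e=sp−y≈-6.897668; I≈2.416287, D=e−e_prev≈-12.293264; u=1·(-6.897668)+1/2·2.416287+0·(-12.293264)≈-5.689525; next y=-2/5·8.897668+3/4·(-5.689525)≈-7.826211
n=6: y≈-7.826211, sp=2, e=sp−y≈9.826211; I≈12.242498, D=e−e_prev≈16.723879; u=1·9.826211+1/2·12.242498+0·16.723879≈15.947460; next y=-2/5·(-7.826211)+3/4·15.947460≈15.091079
n=7: y≈15.091079, sp=2, e=sp−y≈-13.091079; I≈-0.848581, D=e−e_prev≈-22.917290; u=1·(-13.091079)+1/2·(-0.848581)+0·(-22.917290)≈-13.515370; next y=-2/5·15.091079+3/4·(-13.515370)≈-16.172959
n=8: y≈-16.172959, sp=2, e=sp−y≈18.172959; I≈17.324378, D=e−e_prev≈31.264038; u=1·18.172959+1/2·17.324378+0·31.264038≈26.835148; next y=-2/5·(-16.172959)+3/4·26.835148≈26.595545
n=9: y≈26.595545, sp=2, e=sp−y≈-24.595545; I≈-7.271167, D=e−e_prev≈-42.768504; u=1·(-24.595545)+1/2·(-7.271167)+0·(-42.768504)≈-28.231128; next y=-2/5·26.595545+3/4·(-28.231128)≈-31.811564
n=10: y≈-31.811564, sp=2, e=sp−y≈33.811564; I≈26.540397, D=e−e_prev≈58.407108; u=1·33.811564+1/2·26.540397+0·58.407108≈47.081762; next y=-2/5·(-31.811564)+3/4·47.081762≈48.035947
n=11: y≈48.035947, sp=2, e=sp−y≈-46.035947; I≈-19.495550, D=e−e_prev≈-79.847511; u=1·(-46.035947)+1/2·(-19.495550)+0·(-79.847511)≈-55.783722; next y=-2/5·48.035947+3/4·(-55.783722)≈-61.052171
n=12: y≈-61.052171, sp=2, e=sp−y≈63.052171; I≈43.556620, D=e−e_prev≈109.088118; u=1·63.052171+1/2·43.556620+0·109.088118≈84.830481; next y=-2/5·(-61.052171)+3/4·84.830481≈88.043729
n=13: y≈88.043729, sp=2, e=sp−y≈-86.043729; I≈-42.487109, D=e−e_prev≈-149.095900; u=1·(-86.043729)+1/2·(-42.487109)+0·(-149.095900)≈-107.287283; next y=-2/5·88.043729+3/4·(-107.287283)≈-115.682954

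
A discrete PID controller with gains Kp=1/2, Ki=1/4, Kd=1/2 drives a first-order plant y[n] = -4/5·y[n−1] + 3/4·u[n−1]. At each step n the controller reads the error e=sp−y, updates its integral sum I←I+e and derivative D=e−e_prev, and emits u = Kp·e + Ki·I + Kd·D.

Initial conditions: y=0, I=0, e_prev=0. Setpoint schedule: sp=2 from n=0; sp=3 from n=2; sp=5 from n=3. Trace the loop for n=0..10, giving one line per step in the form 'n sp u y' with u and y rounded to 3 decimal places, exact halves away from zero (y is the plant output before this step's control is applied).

(exact arithmetic carried between steps; '≈' marks a value shown rounded to 6 d.p. or computed from one; I and e_prev carry over from the previous line; the table rounds u and y to 3 d.p., halves away from zero)
n=0: y=0, sp=2, e=sp−y=2; I=2, D=e−e_prev=2; u=1/2·2+1/4·2+1/2·2=2.5; next y=-4/5·0+3/4·2.5=1.875
n=1: y=1.875, sp=2, e=sp−y=0.125; I=2.125, D=e−e_prev=-1.875; u=1/2·0.125+1/4·2.125+1/2·(-1.875)=-0.34375; next y=-4/5·1.875+3/4·(-0.34375)≈-1.757813
n=2: y≈-1.757813, sp=3, e=sp−y≈4.757813; I≈6.882813, D=e−e_prev≈4.632813; u=1/2·4.757813+1/4·6.882813+1/2·4.632813≈6.416016; next y=-4/5·(-1.757813)+3/4·6.416016≈6.218262
n=3: y≈6.218262, sp=5, e=sp−y≈-1.218262; I≈5.664551, D=e−e_prev≈-5.976074; u=1/2·(-1.218262)+1/4·5.664551+1/2·(-5.976074)≈-2.181030; next y=-4/5·6.218262+3/4·(-2.181030)≈-6.610382
n=4: y≈-6.610382, sp=5, e=sp−y≈11.610382; I≈17.274933, D=e−e_prev≈12.828644; u=1/2·11.610382+1/4·17.274933+1/2·12.828644≈16.538246; next y=-4/5·(-6.610382)+3/4·16.538246≈17.691990
n=5: y≈17.691990, sp=5, e=sp−y≈-12.691990; I≈4.582943, D=e−e_prev≈-24.302372; u=1/2·(-12.691990)+1/4·4.582943+1/2·(-24.302372)≈-17.351446; next y=-4/5·17.691990+3/4·(-17.351446)≈-27.167176
n=6: y≈-27.167176, sp=5, e=sp−y≈32.167176; I≈36.750119, D=e−e_prev≈44.859167; u=1/2·32.167176+1/4·36.750119+1/2·44.859167≈47.700701; next y=-4/5·(-27.167176)+3/4·47.700701≈57.509267
n=7: y≈57.509267, sp=5, e=sp−y≈-52.509267; I≈-15.759148, D=e−e_prev≈-84.676444; u=1/2·(-52.509267)+1/4·(-15.759148)+1/2·(-84.676444)≈-72.532643; next y=-4/5·57.509267+3/4·(-72.532643)≈-100.406896
n=8: y≈-100.406896, sp=5, e=sp−y≈105.406896; I≈89.647747, D=e−e_prev≈157.916163; u=1/2·105.406896+1/4·89.647747+1/2·157.916163≈154.073466; next y=-4/5·(-100.406896)+3/4·154.073466≈195.880616
n=9: y≈195.880616, sp=5, e=sp−y≈-190.880616; I≈-101.232869, D=e−e_prev≈-296.287512; u=1/2·(-190.880616)+1/4·(-101.232869)+1/2·(-296.287512)≈-268.892281; next y=-4/5·195.880616+3/4·(-268.892281)≈-358.373704
n=10: y≈-358.373704, sp=5, e=sp−y≈363.373704; I≈262.140835, D=e−e_prev≈554.254320; u=1/2·363.373704+1/4·262.140835+1/2·554.254320≈524.349221; next y=-4/5·(-358.373704)+3/4·524.349221≈679.960878

0 2 2.500 0.000
1 2 -0.344 1.875
2 3 6.416 -1.758
3 5 -2.181 6.218
4 5 16.538 -6.610
5 5 -17.351 17.692
6 5 47.701 -27.167
7 5 -72.533 57.509
8 5 154.073 -100.407
9 5 -268.892 195.881
10 5 524.349 -358.374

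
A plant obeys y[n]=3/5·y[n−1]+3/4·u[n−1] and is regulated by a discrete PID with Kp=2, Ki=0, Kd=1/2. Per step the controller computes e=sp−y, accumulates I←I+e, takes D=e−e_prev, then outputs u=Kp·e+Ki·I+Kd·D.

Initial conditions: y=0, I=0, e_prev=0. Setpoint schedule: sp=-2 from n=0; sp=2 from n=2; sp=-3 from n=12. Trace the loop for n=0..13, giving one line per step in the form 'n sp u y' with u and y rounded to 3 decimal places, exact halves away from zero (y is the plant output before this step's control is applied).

0 -2 -5.000 0.000
1 -2 5.375 -3.750
2 2 -0.328 1.781
3 2 2.834 0.823
4 2 -2.136 2.619
5 2 5.387 -0.031
6 2 -6.069 4.021
7 2 11.358 -2.139
8 2 -15.157 7.235
9 2 25.185 -7.027
10 2 -36.195 14.673
11 2 57.193 -18.343
12 -3 -97.394 31.889
13 -3 144.725 -53.912

(exact arithmetic carried between steps; '≈' marks a value shown rounded to 6 d.p. or computed from one; I and e_prev carry over from the previous line; the table rounds u and y to 3 d.p., halves away from zero)
n=0: y=0, sp=-2, e=sp−y=-2; I=-2, D=e−e_prev=-2; u=2·(-2)+0·(-2)+1/2·(-2)=-5; next y=3/5·0+3/4·(-5)=-3.75
n=1: y=-3.75, sp=-2, e=sp−y=1.75; I=-0.25, D=e−e_prev=3.75; u=2·1.75+0·(-0.25)+1/2·3.75=5.375; next y=3/5·(-3.75)+3/4·5.375=1.78125
n=2: y=1.78125, sp=2, e=sp−y=0.21875; I=-0.03125, D=e−e_prev=-1.53125; u=2·0.21875+0·(-0.03125)+1/2·(-1.53125)=-0.328125; next y=3/5·1.78125+3/4·(-0.328125)≈0.822656
n=3: y≈0.822656, sp=2, e=sp−y≈1.177344; I≈1.146094, D=e−e_prev≈0.958594; u=2·1.177344+0·1.146094+1/2·0.958594≈2.833984; next y=3/5·0.822656+3/4·2.833984≈2.619082
n=4: y≈2.619082, sp=2, e=sp−y≈-0.619082; I≈0.527012, D=e−e_prev≈-1.796426; u=2·(-0.619082)+0·0.527012+1/2·(-1.796426)≈-2.136377; next y=3/5·2.619082+3/4·(-2.136377)≈-0.030833
n=5: y≈-0.030833, sp=2, e=sp−y≈2.030833; I≈2.557845, D=e−e_prev≈2.649916; u=2·2.030833+0·2.557845+1/2·2.649916≈5.386625; next y=3/5·(-0.030833)+3/4·5.386625≈4.021468
n=6: y≈4.021468, sp=2, e=sp−y≈-2.021468; I≈0.536377, D=e−e_prev≈-4.052302; u=2·(-2.021468)+0·0.536377+1/2·(-4.052302)≈-6.069088; next y=3/5·4.021468+3/4·(-6.069088)≈-2.138935
n=7: y≈-2.138935, sp=2, e=sp−y≈4.138935; I≈4.675312, D=e−e_prev≈6.160403; u=2·4.138935+0·4.675312+1/2·6.160403≈11.358071; next y=3/5·(-2.138935)+3/4·11.358071≈7.235193
n=8: y≈7.235193, sp=2, e=sp−y≈-5.235193; I≈-0.559881, D=e−e_prev≈-9.374127; u=2·(-5.235193)+0·(-0.559881)+1/2·(-9.374127)≈-15.157449; next y=3/5·7.235193+3/4·(-15.157449)≈-7.026971
n=9: y≈-7.026971, sp=2, e=sp−y≈9.026971; I≈8.467090, D=e−e_prev≈14.262164; u=2·9.026971+0·8.467090+1/2·14.262164≈25.185024; next y=3/5·(-7.026971)+3/4·25.185024≈14.672585
n=10: y≈14.672585, sp=2, e=sp−y≈-12.672585; I≈-4.205495, D=e−e_prev≈-21.699557; u=2·(-12.672585)+0·(-4.205495)+1/2·(-21.699557)≈-36.194949; next y=3/5·14.672585+3/4·(-36.194949)≈-18.342661
n=11: y≈-18.342661, sp=2, e=sp−y≈20.342661; I≈16.137165, D=e−e_prev≈33.015246; u=2·20.342661+0·16.137165+1/2·33.015246≈57.192944; next y=3/5·(-18.342661)+3/4·57.192944≈31.889112
n=12: y≈31.889112, sp=-3, e=sp−y≈-34.889112; I≈-18.751947, D=e−e_prev≈-55.231773; u=2·(-34.889112)+0·(-18.751947)+1/2·(-55.231773)≈-97.394110; next y=3/5·31.889112+3/4·(-97.394110)≈-53.912115
n=13: y≈-53.912115, sp=-3, e=sp−y≈50.912115; I≈32.160169, D=e−e_prev≈85.801227; u=2·50.912115+0·32.160169+1/2·85.801227≈144.724844; next y=3/5·(-53.912115)+3/4·144.724844≈76.196364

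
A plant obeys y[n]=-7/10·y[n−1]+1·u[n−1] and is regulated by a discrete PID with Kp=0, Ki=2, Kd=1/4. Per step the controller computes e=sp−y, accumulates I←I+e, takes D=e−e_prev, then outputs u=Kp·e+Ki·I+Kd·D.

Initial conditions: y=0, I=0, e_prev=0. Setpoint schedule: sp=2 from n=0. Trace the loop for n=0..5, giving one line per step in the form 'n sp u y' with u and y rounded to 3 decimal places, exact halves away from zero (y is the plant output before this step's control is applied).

0 2 4.500 0.000
1 2 -2.125 4.500
2 2 15.994 -5.275
3 2 -28.063 19.686
4 2 81.246 -41.843
5 2 -189.304 110.536

(exact arithmetic carried between steps; '≈' marks a value shown rounded to 6 d.p. or computed from one; I and e_prev carry over from the previous line; the table rounds u and y to 3 d.p., halves away from zero)
n=0: y=0, sp=2, e=sp−y=2; I=2, D=e−e_prev=2; u=0·2+2·2+1/4·2=4.5; next y=-7/10·0+1·4.5=4.5
n=1: y=4.5, sp=2, e=sp−y=-2.5; I=-0.5, D=e−e_prev=-4.5; u=0·(-2.5)+2·(-0.5)+1/4·(-4.5)=-2.125; next y=-7/10·4.5+1·(-2.125)=-5.275
n=2: y=-5.275, sp=2, e=sp−y=7.275; I=6.775, D=e−e_prev=9.775; u=0·7.275+2·6.775+1/4·9.775=15.99375; next y=-7/10·(-5.275)+1·15.99375=19.68625
n=3: y=19.68625, sp=2, e=sp−y=-17.68625; I=-10.91125, D=e−e_prev=-24.96125; u=0·(-17.68625)+2·(-10.91125)+1/4·(-24.96125)≈-28.062813; next y=-7/10·19.68625+1·(-28.062813)≈-41.843188
n=4: y≈-41.843188, sp=2, e=sp−y≈43.843188; I≈32.931938, D=e−e_prev≈61.529438; u=0·43.843188+2·32.931938+1/4·61.529438≈81.246234; next y=-7/10·(-41.843188)+1·81.246234≈110.536466
n=5: y≈110.536466, sp=2, e=sp−y≈-108.536466; I≈-75.604528, D=e−e_prev≈-152.379653; u=0·(-108.536466)+2·(-75.604528)+1/4·(-152.379653)≈-189.303970; next y=-7/10·110.536466+1·(-189.303970)≈-266.679495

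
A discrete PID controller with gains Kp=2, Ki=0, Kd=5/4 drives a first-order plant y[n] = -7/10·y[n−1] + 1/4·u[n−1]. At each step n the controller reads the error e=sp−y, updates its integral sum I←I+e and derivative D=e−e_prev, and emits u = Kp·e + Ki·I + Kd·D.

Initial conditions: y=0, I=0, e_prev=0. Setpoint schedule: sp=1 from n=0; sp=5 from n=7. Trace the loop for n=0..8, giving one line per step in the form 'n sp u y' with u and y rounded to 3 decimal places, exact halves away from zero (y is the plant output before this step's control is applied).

0 1 3.250 0.000
1 1 -0.641 0.813
2 1 5.385 -0.729
3 1 -4.944 1.856
4 1 12.561 -2.536
5 1 -17.144 4.915
6 1 33.255 -7.727
7 5 -39.256 13.722
8 5 90.266 -19.420

(exact arithmetic carried between steps; '≈' marks a value shown rounded to 6 d.p. or computed from one; I and e_prev carry over from the previous line; the table rounds u and y to 3 d.p., halves away from zero)
n=0: y=0, sp=1, e=sp−y=1; I=1, D=e−e_prev=1; u=2·1+0·1+5/4·1=3.25; next y=-7/10·0+1/4·3.25=0.8125
n=1: y=0.8125, sp=1, e=sp−y=0.1875; I=1.1875, D=e−e_prev=-0.8125; u=2·0.1875+0·1.1875+5/4·(-0.8125)=-0.640625; next y=-7/10·0.8125+1/4·(-0.640625)≈-0.728906
n=2: y≈-0.728906, sp=1, e=sp−y≈1.728906; I≈2.916406, D=e−e_prev≈1.541406; u=2·1.728906+0·2.916406+5/4·1.541406≈5.384570; next y=-7/10·(-0.728906)+1/4·5.384570≈1.856377
n=3: y≈1.856377, sp=1, e=sp−y≈-0.856377; I≈2.060029, D=e−e_prev≈-2.585283; u=2·(-0.856377)+0·2.060029+5/4·(-2.585283)≈-4.944358; next y=-7/10·1.856377+1/4·(-4.944358)≈-2.535553
n=4: y≈-2.535553, sp=1, e=sp−y≈3.535553; I≈5.595583, D=e−e_prev≈4.391930; u=2·3.535553+0·5.595583+5/4·4.391930≈12.561020; next y=-7/10·(-2.535553)+1/4·12.561020≈4.915142
n=5: y≈4.915142, sp=1, e=sp−y≈-3.915142; I≈1.680440, D=e−e_prev≈-7.450696; u=2·(-3.915142)+0·1.680440+5/4·(-7.450696)≈-17.143654; next y=-7/10·4.915142+1/4·(-17.143654)≈-7.726513
n=6: y≈-7.726513, sp=1, e=sp−y≈8.726513; I≈10.406953, D=e−e_prev≈12.641655; u=2·8.726513+0·10.406953+5/4·12.641655≈33.255095; next y=-7/10·(-7.726513)+1/4·33.255095≈13.722333
n=7: y≈13.722333, sp=5, e=sp−y≈-8.722333; I≈1.684621, D=e−e_prev≈-17.448846; u=2·(-8.722333)+0·1.684621+5/4·(-17.448846)≈-39.255723; next y=-7/10·13.722333+1/4·(-39.255723)≈-19.419564
n=8: y≈-19.419564, sp=5, e=sp−y≈24.419564; I≈26.104184, D=e−e_prev≈33.141897; u=2·24.419564+0·26.104184+5/4·33.141897≈90.266499; next y=-7/10·(-19.419564)+1/4·90.266499≈36.160319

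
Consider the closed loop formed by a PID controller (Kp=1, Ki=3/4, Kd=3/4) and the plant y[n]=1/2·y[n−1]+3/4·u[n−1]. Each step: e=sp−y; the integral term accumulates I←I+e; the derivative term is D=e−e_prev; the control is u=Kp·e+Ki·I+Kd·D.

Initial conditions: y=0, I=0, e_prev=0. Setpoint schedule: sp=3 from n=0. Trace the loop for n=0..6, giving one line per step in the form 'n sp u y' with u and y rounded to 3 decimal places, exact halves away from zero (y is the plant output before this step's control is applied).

0 3 7.500 0.000
1 3 -6.563 5.625
2 3 15.023 -2.109
3 3 -17.751 10.213
4 3 32.130 -8.207
5 3 -43.782 19.994
6 3 71.707 -22.839

(exact arithmetic carried between steps; '≈' marks a value shown rounded to 6 d.p. or computed from one; I and e_prev carry over from the previous line; the table rounds u and y to 3 d.p., halves away from zero)
n=0: y=0, sp=3, e=sp−y=3; I=3, D=e−e_prev=3; u=1·3+3/4·3+3/4·3=7.5; next y=1/2·0+3/4·7.5=5.625
n=1: y=5.625, sp=3, e=sp−y=-2.625; I=0.375, D=e−e_prev=-5.625; u=1·(-2.625)+3/4·0.375+3/4·(-5.625)=-6.5625; next y=1/2·5.625+3/4·(-6.5625)=-2.109375
n=2: y=-2.109375, sp=3, e=sp−y=5.109375; I=5.484375, D=e−e_prev=7.734375; u=1·5.109375+3/4·5.484375+3/4·7.734375≈15.023438; next y=1/2·(-2.109375)+3/4·15.023438≈10.212891
n=3: y≈10.212891, sp=3, e=sp−y≈-7.212891; I≈-1.728516, D=e−e_prev≈-12.322266; u=1·(-7.212891)+3/4·(-1.728516)+3/4·(-12.322266)≈-17.750977; next y=1/2·10.212891+3/4·(-17.750977)≈-8.206787
n=4: y≈-8.206787, sp=3, e=sp−y≈11.206787; I≈9.478271, D=e−e_prev≈18.419678; u=1·11.206787+3/4·9.478271+3/4·18.419678≈32.130249; next y=1/2·(-8.206787)+3/4·32.130249≈19.994293
n=5: y≈19.994293, sp=3, e=sp−y≈-16.994293; I≈-7.516022, D=e−e_prev≈-28.201080; u=1·(-16.994293)+3/4·(-7.516022)+3/4·(-28.201080)≈-43.782120; next y=1/2·19.994293+3/4·(-43.782120)≈-22.839443
n=6: y≈-22.839443, sp=3, e=sp−y≈25.839443; I≈18.323421, D=e−e_prev≈42.833736; u=1·25.839443+3/4·18.323421+3/4·42.833736≈71.707312; next y=1/2·(-22.839443)+3/4·71.707312≈42.360762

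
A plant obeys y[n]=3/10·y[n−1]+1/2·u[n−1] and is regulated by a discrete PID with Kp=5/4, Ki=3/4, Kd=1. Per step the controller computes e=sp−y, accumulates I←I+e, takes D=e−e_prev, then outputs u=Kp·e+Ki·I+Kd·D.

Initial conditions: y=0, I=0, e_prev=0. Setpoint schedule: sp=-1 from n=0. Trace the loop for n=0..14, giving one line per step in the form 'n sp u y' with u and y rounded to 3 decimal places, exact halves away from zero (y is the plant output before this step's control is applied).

0 -1 -3.000 0.000
1 -1 1.750 -1.500
2 -1 -5.150 0.425
3 -1 4.324 -2.448
4 -1 -9.089 1.428
5 -1 9.597 -4.116
6 -1 -16.648 3.564
7 -1 20.065 -7.255
8 -1 -31.395 7.856
9 -1 40.664 -13.341
10 -1 -60.289 16.330
11 -1 81.110 -25.246
12 -1 -116.962 32.981
13 -1 160.483 -48.587
14 -1 -228.151 65.665

(exact arithmetic carried between steps; '≈' marks a value shown rounded to 6 d.p. or computed from one; I and e_prev carry over from the previous line; the table rounds u and y to 3 d.p., halves away from zero)
n=0: y=0, sp=-1, e=sp−y=-1; I=-1, D=e−e_prev=-1; u=5/4·(-1)+3/4·(-1)+1·(-1)=-3; next y=3/10·0+1/2·(-3)=-1.5
n=1: y=-1.5, sp=-1, e=sp−y=0.5; I=-0.5, D=e−e_prev=1.5; u=5/4·0.5+3/4·(-0.5)+1·1.5=1.75; next y=3/10·(-1.5)+1/2·1.75=0.425
n=2: y=0.425, sp=-1, e=sp−y=-1.425; I=-1.925, D=e−e_prev=-1.925; u=5/4·(-1.425)+3/4·(-1.925)+1·(-1.925)=-5.15; next y=3/10·0.425+1/2·(-5.15)=-2.4475
n=3: y=-2.4475, sp=-1, e=sp−y=1.4475; I=-0.4775, D=e−e_prev=2.8725; u=5/4·1.4475+3/4·(-0.4775)+1·2.8725=4.32375; next y=3/10·(-2.4475)+1/2·4.32375=1.427625
n=4: y=1.427625, sp=-1, e=sp−y=-2.427625; I=-2.905125, D=e−e_prev=-3.875125; u=5/4·(-2.427625)+3/4·(-2.905125)+1·(-3.875125)=-9.0885; next y=3/10·1.427625+1/2·(-9.0885)≈-4.115963
n=5: y≈-4.115963, sp=-1, e=sp−y≈3.115963; I≈0.210838, D=e−e_prev≈5.543588; u=5/4·3.115963+3/4·0.210838+1·5.543588≈9.596669; next y=3/10·(-4.115963)+1/2·9.596669≈3.563546
n=6: y≈3.563546, sp=-1, e=sp−y≈-4.563546; I≈-4.352708, D=e−e_prev≈-7.679508; u=5/4·(-4.563546)+3/4·(-4.352708)+1·(-7.679508)≈-16.648471; next y=3/10·3.563546+1/2·(-16.648471)≈-7.255172
n=7: y≈-7.255172, sp=-1, e=sp−y≈6.255172; I≈1.902464, D=e−e_prev≈10.818718; u=5/4·6.255172+3/4·1.902464+1·10.818718≈20.064530; next y=3/10·(-7.255172)+1/2·20.064530≈7.855714
n=8: y≈7.855714, sp=-1, e=sp−y≈-8.855714; I≈-6.953250, D=e−e_prev≈-15.110886; u=5/4·(-8.855714)+3/4·(-6.953250)+1·(-15.110886)≈-31.395465; next y=3/10·7.855714+1/2·(-31.395465)≈-13.341018
n=9: y≈-13.341018, sp=-1, e=sp−y≈12.341018; I≈5.387769, D=e−e_prev≈21.196732; u=5/4·12.341018+3/4·5.387769+1·21.196732≈40.663831; next y=3/10·(-13.341018)+1/2·40.663831≈16.329610
n=10: y≈16.329610, sp=-1, e=sp−y≈-17.329610; I≈-11.941842, D=e−e_prev≈-29.670628; u=5/4·(-17.329610)+3/4·(-11.941842)+1·(-29.670628)≈-60.289022; next y=3/10·16.329610+1/2·(-60.289022)≈-25.245628
n=11: y≈-25.245628, sp=-1, e=sp−y≈24.245628; I≈12.303787, D=e−e_prev≈41.575238; u=5/4·24.245628+3/4·12.303787+1·41.575238≈81.110113; next y=3/10·(-25.245628)+1/2·81.110113≈32.981368
n=12: y≈32.981368, sp=-1, e=sp−y≈-33.981368; I≈-21.677582, D=e−e_prev≈-58.226996; u=5/4·(-33.981368)+3/4·(-21.677582)+1·(-58.226996)≈-116.961893; next y=3/10·32.981368+1/2·(-116.961893)≈-48.586536
n=13: y≈-48.586536, sp=-1, e=sp−y≈47.586536; I≈25.908954, D=e−e_prev≈81.567904; u=5/4·47.586536+3/4·25.908954+1·81.567904≈160.482790; next y=3/10·(-48.586536)+1/2·160.482790≈65.665434
n=14: y≈65.665434, sp=-1, e=sp−y≈-66.665434; I≈-40.756480, D=e−e_prev≈-114.251970; u=5/4·(-66.665434)+3/4·(-40.756480)+1·(-114.251970)≈-228.151123; next y=3/10·65.665434+1/2·(-228.151123)≈-94.375931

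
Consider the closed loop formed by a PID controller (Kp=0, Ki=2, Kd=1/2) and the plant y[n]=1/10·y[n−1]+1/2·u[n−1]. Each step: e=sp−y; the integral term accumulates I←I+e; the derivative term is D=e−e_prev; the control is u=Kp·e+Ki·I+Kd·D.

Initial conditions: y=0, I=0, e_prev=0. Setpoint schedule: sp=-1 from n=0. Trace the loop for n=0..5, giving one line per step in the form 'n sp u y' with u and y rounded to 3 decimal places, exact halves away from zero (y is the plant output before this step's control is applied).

(exact arithmetic carried between steps; '≈' marks a value shown rounded to 6 d.p. or computed from one; I and e_prev carry over from the previous line; the table rounds u and y to 3 d.p., halves away from zero)
n=0: y=0, sp=-1, e=sp−y=-1; I=-1, D=e−e_prev=-1; u=0·(-1)+2·(-1)+1/2·(-1)=-2.5; next y=1/10·0+1/2·(-2.5)=-1.25
n=1: y=-1.25, sp=-1, e=sp−y=0.25; I=-0.75, D=e−e_prev=1.25; u=0·0.25+2·(-0.75)+1/2·1.25=-0.875; next y=1/10·(-1.25)+1/2·(-0.875)=-0.5625
n=2: y=-0.5625, sp=-1, e=sp−y=-0.4375; I=-1.1875, D=e−e_prev=-0.6875; u=0·(-0.4375)+2·(-1.1875)+1/2·(-0.6875)=-2.71875; next y=1/10·(-0.5625)+1/2·(-2.71875)=-1.415625
n=3: y=-1.415625, sp=-1, e=sp−y=0.415625; I=-0.771875, D=e−e_prev=0.853125; u=0·0.415625+2·(-0.771875)+1/2·0.853125≈-1.117188; next y=1/10·(-1.415625)+1/2·(-1.117188)≈-0.700156
n=4: y≈-0.700156, sp=-1, e=sp−y≈-0.299844; I≈-1.071719, D=e−e_prev≈-0.715469; u=0·(-0.299844)+2·(-1.071719)+1/2·(-0.715469)≈-2.501172; next y=1/10·(-0.700156)+1/2·(-2.501172)≈-1.320602
n=5: y≈-1.320602, sp=-1, e=sp−y≈0.320602; I≈-0.751117, D=e−e_prev≈0.620445; u=0·0.320602+2·(-0.751117)+1/2·0.620445≈-1.192012; next y=1/10·(-1.320602)+1/2·(-1.192012)≈-0.728066

0 -1 -2.500 0.000
1 -1 -0.875 -1.250
2 -1 -2.719 -0.563
3 -1 -1.117 -1.416
4 -1 -2.501 -0.700
5 -1 -1.192 -1.321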